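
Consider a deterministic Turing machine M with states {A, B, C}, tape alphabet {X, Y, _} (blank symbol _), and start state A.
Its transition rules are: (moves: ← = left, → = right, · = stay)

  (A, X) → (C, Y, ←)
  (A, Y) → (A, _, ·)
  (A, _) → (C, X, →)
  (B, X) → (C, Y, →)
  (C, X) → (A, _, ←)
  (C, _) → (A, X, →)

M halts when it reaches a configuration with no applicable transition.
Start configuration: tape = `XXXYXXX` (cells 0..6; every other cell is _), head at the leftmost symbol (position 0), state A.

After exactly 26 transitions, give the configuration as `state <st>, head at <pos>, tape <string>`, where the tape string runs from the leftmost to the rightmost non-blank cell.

A | ___[X]XXYXXX   read X → write Y, move ←, go to C
C | __[_]YXXYXXX   read _ → write X, move →, go to A
A | __X[Y]XXYXXX   read Y → write _, move ·, go to A
A | __X[_]XXYXXX   read _ → write X, move →, go to C
C | __XX[X]XYXXX   read X → write _, move ←, go to A
A | __X[X]_XYXXX   read X → write Y, move ←, go to C
C | __[X]Y_XYXXX   read X → write _, move ←, go to A
A | _[_]_Y_XYXXX   read _ → write X, move →, go to C
C | _X[_]Y_XYXXX   read _ → write X, move →, go to A
A | _XX[Y]_XYXXX   read Y → write _, move ·, go to A
A | _XX[_]_XYXXX   read _ → write X, move →, go to C
C | _XXX[_]XYXXX   read _ → write X, move →, go to A
A | _XXXX[X]YXXX   read X → write Y, move ←, go to C
C | _XXX[X]YYXXX   read X → write _, move ←, go to A
A | _XX[X]_YYXXX   read X → write Y, move ←, go to C
C | _X[X]Y_YYXXX   read X → write _, move ←, go to A
A | _[X]_Y_YYXXX   read X → write Y, move ←, go to C
C | [_]Y_Y_YYXXX   read _ → write X, move →, go to A
A | X[Y]_Y_YYXXX   read Y → write _, move ·, go to A
A | X[_]_Y_YYXXX   read _ → write X, move →, go to C
C | XX[_]Y_YYXXX   read _ → write X, move →, go to A
A | XXX[Y]_YYXXX   read Y → write _, move ·, go to A
A | XXX[_]_YYXXX   read _ → write X, move →, go to C
C | XXXX[_]YYXXX   read _ → write X, move →, go to A
A | XXXXX[Y]YXXX   read Y → write _, move ·, go to A
A | XXXXX[_]YXXX   read _ → write X, move →, go to C
C | XXXXXX[Y]XXX
After 26 steps: state C, head at 3, tape XXXXXXYXXX.

state C, head at 3, tape XXXXXXYXXX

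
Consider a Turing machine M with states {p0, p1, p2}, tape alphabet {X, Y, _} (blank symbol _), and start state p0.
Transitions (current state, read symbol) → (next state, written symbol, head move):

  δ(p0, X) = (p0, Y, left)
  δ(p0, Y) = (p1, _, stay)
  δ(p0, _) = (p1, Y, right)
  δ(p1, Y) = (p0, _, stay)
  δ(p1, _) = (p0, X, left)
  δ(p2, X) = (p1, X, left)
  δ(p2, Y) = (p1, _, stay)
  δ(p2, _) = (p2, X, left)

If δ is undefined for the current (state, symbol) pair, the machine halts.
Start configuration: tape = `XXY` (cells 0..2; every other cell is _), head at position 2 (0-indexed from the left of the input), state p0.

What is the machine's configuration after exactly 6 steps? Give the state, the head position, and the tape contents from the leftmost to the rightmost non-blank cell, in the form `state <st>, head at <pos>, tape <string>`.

state=p0 head=2 tape=_XX[Y]   (p0,Y)→(p1,_,stay)
state=p1 head=2 tape=_XX[_]   (p1,_)→(p0,X,left)
state=p0 head=1 tape=_X[X]X   (p0,X)→(p0,Y,left)
state=p0 head=0 tape=_[X]YX   (p0,X)→(p0,Y,left)
state=p0 head=-1 tape=[_]YYX   (p0,_)→(p1,Y,right)
state=p1 head=0 tape=Y[Y]YX   (p1,Y)→(p0,_,stay)
state=p0 head=0 tape=Y[_]YX
After 6 steps: state p0, head at 0, tape Y_YX.

state p0, head at 0, tape Y_YX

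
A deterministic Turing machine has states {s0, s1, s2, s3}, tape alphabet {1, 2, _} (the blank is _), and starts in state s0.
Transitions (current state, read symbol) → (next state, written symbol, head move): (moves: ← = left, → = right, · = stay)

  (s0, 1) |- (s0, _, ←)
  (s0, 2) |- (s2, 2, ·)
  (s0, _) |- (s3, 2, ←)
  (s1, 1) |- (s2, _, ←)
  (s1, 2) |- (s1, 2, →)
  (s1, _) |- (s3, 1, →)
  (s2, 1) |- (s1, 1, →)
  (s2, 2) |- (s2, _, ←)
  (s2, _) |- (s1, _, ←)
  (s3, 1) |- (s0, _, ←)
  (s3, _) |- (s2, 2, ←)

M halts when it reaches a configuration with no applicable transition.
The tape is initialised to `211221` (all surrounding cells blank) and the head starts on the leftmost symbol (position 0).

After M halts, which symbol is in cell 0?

1

state=s0 head=0 tape=__[2]11221   (s0,2)→(s2,2,·)
state=s2 head=0 tape=__[2]11221   (s2,2)→(s2,_,←)
state=s2 head=-1 tape=_[_]_11221   (s2,_)→(s1,_,←)
state=s1 head=-2 tape=[_]__11221   (s1,_)→(s3,1,→)
state=s3 head=-1 tape=1[_]_11221   (s3,_)→(s2,2,←)
state=s2 head=-2 tape=[1]2_11221   (s2,1)→(s1,1,→)
state=s1 head=-1 tape=1[2]_11221   (s1,2)→(s1,2,→)
state=s1 head=0 tape=12[_]11221   (s1,_)→(s3,1,→)
state=s3 head=1 tape=121[1]1221   (s3,1)→(s0,_,←)
state=s0 head=0 tape=12[1]_1221   (s0,1)→(s0,_,←)
state=s0 head=-1 tape=1[2]__1221   (s0,2)→(s2,2,·)
state=s2 head=-1 tape=1[2]__1221   (s2,2)→(s2,_,←)
state=s2 head=-2 tape=[1]___1221   (s2,1)→(s1,1,→)
state=s1 head=-1 tape=1[_]__1221   (s1,_)→(s3,1,→)
state=s3 head=0 tape=11[_]_1221   (s3,_)→(s2,2,←)
state=s2 head=-1 tape=1[1]2_1221   (s2,1)→(s1,1,→)
state=s1 head=0 tape=11[2]_1221   (s1,2)→(s1,2,→)
state=s1 head=1 tape=112[_]1221   (s1,_)→(s3,1,→)
state=s3 head=2 tape=1121[1]221   (s3,1)→(s0,_,←)
state=s0 head=1 tape=112[1]_221   (s0,1)→(s0,_,←)
state=s0 head=0 tape=11[2]__221   (s0,2)→(s2,2,·)
state=s2 head=0 tape=11[2]__221   (s2,2)→(s2,_,←)
state=s2 head=-1 tape=1[1]___221   (s2,1)→(s1,1,→)
state=s1 head=0 tape=11[_]__221   (s1,_)→(s3,1,→)
state=s3 head=1 tape=111[_]_221   (s3,_)→(s2,2,←)
state=s2 head=0 tape=11[1]2_221   (s2,1)→(s1,1,→)
state=s1 head=1 tape=111[2]_221   (s1,2)→(s1,2,→)
state=s1 head=2 tape=1112[_]221   (s1,_)→(s3,1,→)
state=s3 head=3 tape=11121[2]21
Cell 0 holds 1 when M halts.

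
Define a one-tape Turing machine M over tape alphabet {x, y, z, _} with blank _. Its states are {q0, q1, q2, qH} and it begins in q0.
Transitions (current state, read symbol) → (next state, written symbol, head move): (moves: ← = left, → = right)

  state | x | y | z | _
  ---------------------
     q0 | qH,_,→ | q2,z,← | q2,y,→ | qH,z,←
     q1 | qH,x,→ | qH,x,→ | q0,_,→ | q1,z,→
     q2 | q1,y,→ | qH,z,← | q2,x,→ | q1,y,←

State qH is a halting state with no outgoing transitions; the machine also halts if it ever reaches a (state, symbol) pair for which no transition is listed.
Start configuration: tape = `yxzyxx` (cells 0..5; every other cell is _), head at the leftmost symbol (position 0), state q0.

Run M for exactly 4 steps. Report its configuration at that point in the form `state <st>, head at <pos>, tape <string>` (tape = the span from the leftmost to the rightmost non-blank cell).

state=q0 head=0 tape=__[y]xzyxx   (q0,y)→(q2,z,←)
state=q2 head=-1 tape=_[_]zxzyxx   (q2,_)→(q1,y,←)
state=q1 head=-2 tape=[_]yzxzyxx   (q1,_)→(q1,z,→)
state=q1 head=-1 tape=z[y]zxzyxx   (q1,y)→(qH,x,→)
state=qH head=0 tape=zx[z]xzyxx
After 4 steps: state qH, head at 0, tape zxzxzyxx.

state qH, head at 0, tape zxzxzyxx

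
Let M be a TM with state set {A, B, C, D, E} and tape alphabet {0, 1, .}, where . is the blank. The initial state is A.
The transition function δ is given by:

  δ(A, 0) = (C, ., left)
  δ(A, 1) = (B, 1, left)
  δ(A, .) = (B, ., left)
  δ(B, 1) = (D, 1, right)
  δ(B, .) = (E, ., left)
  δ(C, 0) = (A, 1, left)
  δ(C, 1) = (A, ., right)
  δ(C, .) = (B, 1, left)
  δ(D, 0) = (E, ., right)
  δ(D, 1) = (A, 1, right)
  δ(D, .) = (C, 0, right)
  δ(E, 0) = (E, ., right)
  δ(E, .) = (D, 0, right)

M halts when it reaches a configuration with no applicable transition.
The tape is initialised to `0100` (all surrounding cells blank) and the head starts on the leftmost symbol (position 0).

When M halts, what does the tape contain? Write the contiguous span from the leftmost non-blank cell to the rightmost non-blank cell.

A | ...[0]100   read 0 → write ., move left, go to C
C | ..[.].100   read . → write 1, move left, go to B
B | .[.]1.100   read . → write ., move left, go to E
E | [.].1.100   read . → write 0, move right, go to D
D | 0[.]1.100   read . → write 0, move right, go to C
C | 00[1].100   read 1 → write ., move right, go to A
A | 00.[.]100   read . → write ., move left, go to B
B | 00[.].100   read . → write ., move left, go to E
E | 0[0]..100   read 0 → write ., move right, go to E
E | 0.[.].100   read . → write 0, move right, go to D
D | 0.0[.]100   read . → write 0, move right, go to C
C | 0.00[1]00   read 1 → write ., move right, go to A
A | 0.00.[0]0   read 0 → write ., move left, go to C
C | 0.00[.].0   read . → write 1, move left, go to B
B | 0.0[0]1.0
The non-blank tape span at halt is 0.001.0.

0.001.0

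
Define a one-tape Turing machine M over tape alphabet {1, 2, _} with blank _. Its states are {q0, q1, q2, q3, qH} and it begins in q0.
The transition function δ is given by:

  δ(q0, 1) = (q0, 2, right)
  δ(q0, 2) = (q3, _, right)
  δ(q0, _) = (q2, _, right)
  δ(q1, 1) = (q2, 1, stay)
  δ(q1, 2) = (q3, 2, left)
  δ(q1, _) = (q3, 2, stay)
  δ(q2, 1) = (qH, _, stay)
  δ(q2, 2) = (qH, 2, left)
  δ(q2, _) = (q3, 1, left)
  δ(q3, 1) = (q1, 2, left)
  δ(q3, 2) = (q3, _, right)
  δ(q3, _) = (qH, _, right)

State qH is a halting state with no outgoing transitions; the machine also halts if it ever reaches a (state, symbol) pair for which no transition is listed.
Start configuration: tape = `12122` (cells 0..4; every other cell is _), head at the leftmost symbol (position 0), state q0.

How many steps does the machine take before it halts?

state=q0 head=0 tape=[1]2122__   (q0,1)→(q0,2,right)
state=q0 head=1 tape=2[2]122__   (q0,2)→(q3,_,right)
state=q3 head=2 tape=2_[1]22__   (q3,1)→(q1,2,left)
state=q1 head=1 tape=2[_]222__   (q1,_)→(q3,2,stay)
state=q3 head=1 tape=2[2]222__   (q3,2)→(q3,_,right)
state=q3 head=2 tape=2_[2]22__   (q3,2)→(q3,_,right)
state=q3 head=3 tape=2__[2]2__   (q3,2)→(q3,_,right)
state=q3 head=4 tape=2___[2]__   (q3,2)→(q3,_,right)
state=q3 head=5 tape=2____[_]_   (q3,_)→(qH,_,right)
state=qH head=6 tape=2_____[_]
M halts after 9 transitions.

9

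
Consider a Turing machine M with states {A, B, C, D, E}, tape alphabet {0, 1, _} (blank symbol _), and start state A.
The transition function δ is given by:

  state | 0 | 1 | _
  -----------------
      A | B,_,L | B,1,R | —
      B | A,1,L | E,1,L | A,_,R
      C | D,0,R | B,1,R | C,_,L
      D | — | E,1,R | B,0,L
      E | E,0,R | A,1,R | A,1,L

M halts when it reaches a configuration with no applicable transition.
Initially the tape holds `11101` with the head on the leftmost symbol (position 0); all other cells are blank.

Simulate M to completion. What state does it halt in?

state=A head=0 tape=[1]1101__   (A,1)→(B,1,R)
state=B head=1 tape=1[1]101__   (B,1)→(E,1,L)
state=E head=0 tape=[1]1101__   (E,1)→(A,1,R)
state=A head=1 tape=1[1]101__   (A,1)→(B,1,R)
state=B head=2 tape=11[1]01__   (B,1)→(E,1,L)
state=E head=1 tape=1[1]101__   (E,1)→(A,1,R)
state=A head=2 tape=11[1]01__   (A,1)→(B,1,R)
state=B head=3 tape=111[0]1__   (B,0)→(A,1,L)
state=A head=2 tape=11[1]11__   (A,1)→(B,1,R)
state=B head=3 tape=111[1]1__   (B,1)→(E,1,L)
state=E head=2 tape=11[1]11__   (E,1)→(A,1,R)
state=A head=3 tape=111[1]1__   (A,1)→(B,1,R)
state=B head=4 tape=1111[1]__   (B,1)→(E,1,L)
state=E head=3 tape=111[1]1__   (E,1)→(A,1,R)
state=A head=4 tape=1111[1]__   (A,1)→(B,1,R)
state=B head=5 tape=11111[_]_   (B,_)→(A,_,R)
state=A head=6 tape=11111_[_]
No transition is defined for (A, _); M halts in state A.

A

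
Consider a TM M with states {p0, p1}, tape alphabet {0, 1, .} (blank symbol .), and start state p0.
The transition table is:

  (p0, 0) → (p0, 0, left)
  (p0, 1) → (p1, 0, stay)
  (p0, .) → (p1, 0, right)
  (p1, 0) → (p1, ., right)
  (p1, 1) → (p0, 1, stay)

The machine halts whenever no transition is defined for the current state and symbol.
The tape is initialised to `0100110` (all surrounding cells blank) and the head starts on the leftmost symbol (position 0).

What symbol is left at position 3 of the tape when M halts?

.

state=p0 head=0 tape=.[0]100110.   (p0,0)→(p0,0,left)
state=p0 head=-1 tape=[.]0100110.   (p0,.)→(p1,0,right)
state=p1 head=0 tape=0[0]100110.   (p1,0)→(p1,.,right)
state=p1 head=1 tape=0.[1]00110.   (p1,1)→(p0,1,stay)
state=p0 head=1 tape=0.[1]00110.   (p0,1)→(p1,0,stay)
state=p1 head=1 tape=0.[0]00110.   (p1,0)→(p1,.,right)
state=p1 head=2 tape=0..[0]0110.   (p1,0)→(p1,.,right)
state=p1 head=3 tape=0...[0]110.   (p1,0)→(p1,.,right)
state=p1 head=4 tape=0....[1]10.   (p1,1)→(p0,1,stay)
state=p0 head=4 tape=0....[1]10.   (p0,1)→(p1,0,stay)
state=p1 head=4 tape=0....[0]10.   (p1,0)→(p1,.,right)
state=p1 head=5 tape=0.....[1]0.   (p1,1)→(p0,1,stay)
state=p0 head=5 tape=0.....[1]0.   (p0,1)→(p1,0,stay)
state=p1 head=5 tape=0.....[0]0.   (p1,0)→(p1,.,right)
state=p1 head=6 tape=0......[0].   (p1,0)→(p1,.,right)
state=p1 head=7 tape=0.......[.]
Cell 3 holds . when M halts.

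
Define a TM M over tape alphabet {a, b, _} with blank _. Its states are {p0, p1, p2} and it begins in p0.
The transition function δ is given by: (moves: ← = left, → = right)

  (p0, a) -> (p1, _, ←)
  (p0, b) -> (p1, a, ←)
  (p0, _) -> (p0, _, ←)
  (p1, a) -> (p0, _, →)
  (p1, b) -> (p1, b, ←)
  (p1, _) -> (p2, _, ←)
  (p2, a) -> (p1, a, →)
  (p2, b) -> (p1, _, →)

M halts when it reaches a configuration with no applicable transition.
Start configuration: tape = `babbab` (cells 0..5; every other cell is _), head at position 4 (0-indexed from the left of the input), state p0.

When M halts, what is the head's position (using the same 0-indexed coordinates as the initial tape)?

0

state=p0 head=4 tape=babb[a]b   (p0,a)→(p1,_,←)
state=p1 head=3 tape=bab[b]_b   (p1,b)→(p1,b,←)
state=p1 head=2 tape=ba[b]b_b   (p1,b)→(p1,b,←)
state=p1 head=1 tape=b[a]bb_b   (p1,a)→(p0,_,→)
state=p0 head=2 tape=b_[b]b_b   (p0,b)→(p1,a,←)
state=p1 head=1 tape=b[_]ab_b   (p1,_)→(p2,_,←)
state=p2 head=0 tape=[b]_ab_b   (p2,b)→(p1,_,→)
state=p1 head=1 tape=_[_]ab_b   (p1,_)→(p2,_,←)
state=p2 head=0 tape=[_]_ab_b
At halt the head is at cell 0.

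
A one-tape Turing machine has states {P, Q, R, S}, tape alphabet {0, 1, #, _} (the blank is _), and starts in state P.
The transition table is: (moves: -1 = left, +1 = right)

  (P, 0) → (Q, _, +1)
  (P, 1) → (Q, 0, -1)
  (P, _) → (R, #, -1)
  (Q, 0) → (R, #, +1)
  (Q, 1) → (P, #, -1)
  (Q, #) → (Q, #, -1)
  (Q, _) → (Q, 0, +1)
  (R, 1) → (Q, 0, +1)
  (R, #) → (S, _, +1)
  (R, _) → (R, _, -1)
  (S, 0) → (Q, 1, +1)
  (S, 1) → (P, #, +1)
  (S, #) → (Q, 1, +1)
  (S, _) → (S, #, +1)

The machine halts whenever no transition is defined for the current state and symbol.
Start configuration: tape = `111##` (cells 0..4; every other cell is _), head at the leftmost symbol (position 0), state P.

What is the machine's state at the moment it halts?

P | _[1]11##   read 1 → write 0, move -1, go to Q
Q | [_]011##   read _ → write 0, move +1, go to Q
Q | 0[0]11##   read 0 → write #, move +1, go to R
R | 0#[1]1##   read 1 → write 0, move +1, go to Q
Q | 0#0[1]##   read 1 → write #, move -1, go to P
P | 0#[0]###   read 0 → write _, move +1, go to Q
Q | 0#_[#]##   read # → write #, move -1, go to Q
Q | 0#[_]###   read _ → write 0, move +1, go to Q
Q | 0#0[#]##   read # → write #, move -1, go to Q
Q | 0#[0]###   read 0 → write #, move +1, go to R
R | 0##[#]##   read # → write _, move +1, go to S
S | 0##_[#]#   read # → write 1, move +1, go to Q
Q | 0##_1[#]   read # → write #, move -1, go to Q
Q | 0##_[1]#   read 1 → write #, move -1, go to P
P | 0##[_]##   read _ → write #, move -1, go to R
R | 0#[#]###   read # → write _, move +1, go to S
S | 0#_[#]##   read # → write 1, move +1, go to Q
Q | 0#_1[#]#   read # → write #, move -1, go to Q
Q | 0#_[1]##   read 1 → write #, move -1, go to P
P | 0#[_]###   read _ → write #, move -1, go to R
R | 0[#]####   read # → write _, move +1, go to S
S | 0_[#]###   read # → write 1, move +1, go to Q
Q | 0_1[#]##   read # → write #, move -1, go to Q
Q | 0_[1]###   read 1 → write #, move -1, go to P
P | 0[_]####   read _ → write #, move -1, go to R
R | [0]#####
No transition is defined for (R, 0); M halts in state R.

R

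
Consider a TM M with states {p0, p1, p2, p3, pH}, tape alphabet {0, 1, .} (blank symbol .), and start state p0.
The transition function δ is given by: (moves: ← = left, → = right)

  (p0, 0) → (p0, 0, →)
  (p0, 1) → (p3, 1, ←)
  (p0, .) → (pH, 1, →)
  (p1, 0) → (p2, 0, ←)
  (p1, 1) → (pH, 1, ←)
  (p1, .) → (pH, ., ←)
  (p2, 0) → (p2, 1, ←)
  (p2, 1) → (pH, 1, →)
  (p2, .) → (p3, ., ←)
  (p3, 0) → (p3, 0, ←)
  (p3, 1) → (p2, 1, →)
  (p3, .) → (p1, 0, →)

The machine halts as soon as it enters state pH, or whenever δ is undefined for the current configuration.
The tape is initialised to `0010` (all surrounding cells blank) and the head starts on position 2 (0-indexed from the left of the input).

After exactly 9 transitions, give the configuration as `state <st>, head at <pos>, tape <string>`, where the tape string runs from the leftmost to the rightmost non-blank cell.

p0 | ...00[1]0   read 1 → write 1, move ←, go to p3
p3 | ...0[0]10   read 0 → write 0, move ←, go to p3
p3 | ...[0]010   read 0 → write 0, move ←, go to p3
p3 | ..[.]0010   read . → write 0, move →, go to p1
p1 | ..0[0]010   read 0 → write 0, move ←, go to p2
p2 | ..[0]0010   read 0 → write 1, move ←, go to p2
p2 | .[.]10010   read . → write ., move ←, go to p3
p3 | [.].10010   read . → write 0, move →, go to p1
p1 | 0[.]10010   read . → write ., move ←, go to pH
pH | [0].10010
After 9 steps: state pH, head at -3, tape 0.10010.

state pH, head at -3, tape 0.10010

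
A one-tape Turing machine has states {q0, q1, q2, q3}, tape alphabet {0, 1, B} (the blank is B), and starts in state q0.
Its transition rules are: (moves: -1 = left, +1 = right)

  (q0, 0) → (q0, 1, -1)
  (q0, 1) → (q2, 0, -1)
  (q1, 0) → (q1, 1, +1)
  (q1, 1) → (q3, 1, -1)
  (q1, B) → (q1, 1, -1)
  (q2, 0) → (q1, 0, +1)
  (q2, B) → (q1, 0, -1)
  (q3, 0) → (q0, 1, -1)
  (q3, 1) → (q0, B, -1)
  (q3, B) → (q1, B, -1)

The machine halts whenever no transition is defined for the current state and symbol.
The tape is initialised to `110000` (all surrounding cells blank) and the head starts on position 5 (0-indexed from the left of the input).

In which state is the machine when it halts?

q0 | 11000[0]   read 0 → write 1, move -1, go to q0
q0 | 1100[0]1   read 0 → write 1, move -1, go to q0
q0 | 110[0]11   read 0 → write 1, move -1, go to q0
q0 | 11[0]111   read 0 → write 1, move -1, go to q0
q0 | 1[1]1111   read 1 → write 0, move -1, go to q2
q2 | [1]01111
No transition is defined for (q2, 1); M halts in state q2.

q2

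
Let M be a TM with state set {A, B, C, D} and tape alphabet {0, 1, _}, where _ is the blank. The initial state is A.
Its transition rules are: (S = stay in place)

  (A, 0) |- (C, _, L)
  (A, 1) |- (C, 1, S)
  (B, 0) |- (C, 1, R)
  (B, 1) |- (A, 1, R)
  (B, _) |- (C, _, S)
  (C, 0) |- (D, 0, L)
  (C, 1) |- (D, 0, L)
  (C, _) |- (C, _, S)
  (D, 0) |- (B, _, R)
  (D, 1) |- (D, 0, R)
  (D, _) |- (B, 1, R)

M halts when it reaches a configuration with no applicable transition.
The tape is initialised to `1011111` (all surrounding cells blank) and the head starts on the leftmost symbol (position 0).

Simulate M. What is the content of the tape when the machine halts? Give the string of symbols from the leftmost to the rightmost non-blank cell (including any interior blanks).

A | _[1]011111_   read 1 → write 1, move S, go to C
C | _[1]011111_   read 1 → write 0, move L, go to D
D | [_]0011111_   read _ → write 1, move R, go to B
B | 1[0]011111_   read 0 → write 1, move R, go to C
C | 11[0]11111_   read 0 → write 0, move L, go to D
D | 1[1]011111_   read 1 → write 0, move R, go to D
D | 10[0]11111_   read 0 → write _, move R, go to B
B | 10_[1]1111_   read 1 → write 1, move R, go to A
A | 10_1[1]111_   read 1 → write 1, move S, go to C
C | 10_1[1]111_   read 1 → write 0, move L, go to D
D | 10_[1]0111_   read 1 → write 0, move R, go to D
D | 10_0[0]111_   read 0 → write _, move R, go to B
B | 10_0_[1]11_   read 1 → write 1, move R, go to A
A | 10_0_1[1]1_   read 1 → write 1, move S, go to C
C | 10_0_1[1]1_   read 1 → write 0, move L, go to D
D | 10_0_[1]01_   read 1 → write 0, move R, go to D
D | 10_0_0[0]1_   read 0 → write _, move R, go to B
B | 10_0_0_[1]_   read 1 → write 1, move R, go to A
A | 10_0_0_1[_]
The non-blank tape span at halt is 10_0_0_1.

10_0_0_1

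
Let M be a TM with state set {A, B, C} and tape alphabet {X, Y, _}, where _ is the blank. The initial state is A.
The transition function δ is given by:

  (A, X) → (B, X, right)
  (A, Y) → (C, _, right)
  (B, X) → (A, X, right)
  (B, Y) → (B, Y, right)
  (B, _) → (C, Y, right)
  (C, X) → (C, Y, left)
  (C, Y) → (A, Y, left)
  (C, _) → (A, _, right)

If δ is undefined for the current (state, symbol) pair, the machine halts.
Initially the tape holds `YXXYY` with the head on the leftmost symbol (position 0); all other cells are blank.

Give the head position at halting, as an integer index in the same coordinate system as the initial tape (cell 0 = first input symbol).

A | [Y]XXYY   read Y → write _, move right, go to C
C | _[X]XYY   read X → write Y, move left, go to C
C | [_]YXYY   read _ → write _, move right, go to A
A | _[Y]XYY   read Y → write _, move right, go to C
C | __[X]YY   read X → write Y, move left, go to C
C | _[_]YYY   read _ → write _, move right, go to A
A | __[Y]YY   read Y → write _, move right, go to C
C | ___[Y]Y   read Y → write Y, move left, go to A
A | __[_]YY
At halt the head is at cell 2.

2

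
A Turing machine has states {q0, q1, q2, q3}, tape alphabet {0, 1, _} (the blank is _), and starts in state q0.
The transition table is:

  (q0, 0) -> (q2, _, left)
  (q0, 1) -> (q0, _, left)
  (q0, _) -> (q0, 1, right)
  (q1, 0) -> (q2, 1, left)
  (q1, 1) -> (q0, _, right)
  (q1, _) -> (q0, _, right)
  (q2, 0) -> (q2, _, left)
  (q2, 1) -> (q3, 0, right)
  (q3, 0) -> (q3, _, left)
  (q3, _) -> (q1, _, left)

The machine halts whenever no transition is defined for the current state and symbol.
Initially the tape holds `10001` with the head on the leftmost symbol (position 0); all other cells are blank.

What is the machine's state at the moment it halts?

state=q0 head=0 tape=_[1]0001   (q0,1)→(q0,_,left)
state=q0 head=-1 tape=[_]_0001   (q0,_)→(q0,1,right)
state=q0 head=0 tape=1[_]0001   (q0,_)→(q0,1,right)
state=q0 head=1 tape=11[0]001   (q0,0)→(q2,_,left)
state=q2 head=0 tape=1[1]_001   (q2,1)→(q3,0,right)
state=q3 head=1 tape=10[_]001   (q3,_)→(q1,_,left)
state=q1 head=0 tape=1[0]_001   (q1,0)→(q2,1,left)
state=q2 head=-1 tape=[1]1_001   (q2,1)→(q3,0,right)
state=q3 head=0 tape=0[1]_001
No transition is defined for (q3, 1); M halts in state q3.

q3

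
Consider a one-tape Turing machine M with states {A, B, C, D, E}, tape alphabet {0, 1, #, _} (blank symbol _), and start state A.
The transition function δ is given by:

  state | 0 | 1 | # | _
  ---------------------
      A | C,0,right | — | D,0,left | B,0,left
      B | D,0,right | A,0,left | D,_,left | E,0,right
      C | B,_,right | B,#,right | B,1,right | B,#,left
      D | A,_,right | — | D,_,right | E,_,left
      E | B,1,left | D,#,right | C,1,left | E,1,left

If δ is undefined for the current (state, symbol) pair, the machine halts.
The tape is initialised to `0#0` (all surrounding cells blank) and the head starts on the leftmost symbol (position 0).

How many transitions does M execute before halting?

21

state=A head=0 tape=[0]#0__   (A,0)→(C,0,right)
state=C head=1 tape=0[#]0__   (C,#)→(B,1,right)
state=B head=2 tape=01[0]__   (B,0)→(D,0,right)
state=D head=3 tape=010[_]_   (D,_)→(E,_,left)
state=E head=2 tape=01[0]__   (E,0)→(B,1,left)
state=B head=1 tape=0[1]1__   (B,1)→(A,0,left)
state=A head=0 tape=[0]01__   (A,0)→(C,0,right)
state=C head=1 tape=0[0]1__   (C,0)→(B,_,right)
state=B head=2 tape=0_[1]__   (B,1)→(A,0,left)
state=A head=1 tape=0[_]0__   (A,_)→(B,0,left)
state=B head=0 tape=[0]00__   (B,0)→(D,0,right)
state=D head=1 tape=0[0]0__   (D,0)→(A,_,right)
state=A head=2 tape=0_[0]__   (A,0)→(C,0,right)
state=C head=3 tape=0_0[_]_   (C,_)→(B,#,left)
state=B head=2 tape=0_[0]#_   (B,0)→(D,0,right)
state=D head=3 tape=0_0[#]_   (D,#)→(D,_,right)
state=D head=4 tape=0_0_[_]   (D,_)→(E,_,left)
state=E head=3 tape=0_0[_]_   (E,_)→(E,1,left)
state=E head=2 tape=0_[0]1_   (E,0)→(B,1,left)
state=B head=1 tape=0[_]11_   (B,_)→(E,0,right)
state=E head=2 tape=00[1]1_   (E,1)→(D,#,right)
state=D head=3 tape=00#[1]_
M halts after 21 transitions.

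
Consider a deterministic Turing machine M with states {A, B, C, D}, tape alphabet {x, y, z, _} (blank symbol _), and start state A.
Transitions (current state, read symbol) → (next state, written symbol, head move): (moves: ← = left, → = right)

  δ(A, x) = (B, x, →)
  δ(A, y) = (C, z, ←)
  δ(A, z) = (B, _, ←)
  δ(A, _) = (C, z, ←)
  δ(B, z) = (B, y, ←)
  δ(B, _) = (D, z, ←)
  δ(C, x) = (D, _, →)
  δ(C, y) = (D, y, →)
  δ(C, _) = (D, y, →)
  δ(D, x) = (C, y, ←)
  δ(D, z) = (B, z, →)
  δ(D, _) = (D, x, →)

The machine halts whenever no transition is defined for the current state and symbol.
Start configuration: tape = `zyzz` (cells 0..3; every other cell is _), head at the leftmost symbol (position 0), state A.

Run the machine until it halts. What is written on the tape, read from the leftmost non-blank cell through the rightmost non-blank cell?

xyyyzz

state=A head=0 tape=__[z]yzz   (A,z)→(B,_,←)
state=B head=-1 tape=_[_]_yzz   (B,_)→(D,z,←)
state=D head=-2 tape=[_]z_yzz   (D,_)→(D,x,→)
state=D head=-1 tape=x[z]_yzz   (D,z)→(B,z,→)
state=B head=0 tape=xz[_]yzz   (B,_)→(D,z,←)
state=D head=-1 tape=x[z]zyzz   (D,z)→(B,z,→)
state=B head=0 tape=xz[z]yzz   (B,z)→(B,y,←)
state=B head=-1 tape=x[z]yyzz   (B,z)→(B,y,←)
state=B head=-2 tape=[x]yyyzz
The non-blank tape span at halt is xyyyzz.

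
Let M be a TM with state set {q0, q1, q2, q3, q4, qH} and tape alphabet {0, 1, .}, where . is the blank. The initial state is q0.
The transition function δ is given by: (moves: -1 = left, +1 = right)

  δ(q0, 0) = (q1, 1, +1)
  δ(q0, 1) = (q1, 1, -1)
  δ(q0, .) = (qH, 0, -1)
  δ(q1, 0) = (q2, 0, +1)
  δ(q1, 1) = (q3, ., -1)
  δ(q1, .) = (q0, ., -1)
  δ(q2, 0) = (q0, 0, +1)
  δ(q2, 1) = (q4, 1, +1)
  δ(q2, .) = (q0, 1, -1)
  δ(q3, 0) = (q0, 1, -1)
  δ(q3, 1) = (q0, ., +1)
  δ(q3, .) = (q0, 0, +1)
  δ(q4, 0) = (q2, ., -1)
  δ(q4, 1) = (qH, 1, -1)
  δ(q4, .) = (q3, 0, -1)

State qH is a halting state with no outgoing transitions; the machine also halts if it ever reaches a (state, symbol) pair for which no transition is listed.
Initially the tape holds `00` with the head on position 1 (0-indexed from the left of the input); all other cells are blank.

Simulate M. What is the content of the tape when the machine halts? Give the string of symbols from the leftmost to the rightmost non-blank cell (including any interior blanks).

0.1.1

state=q0 head=1 tape=...0[0]..   (q0,0)→(q1,1,+1)
state=q1 head=2 tape=...01[.].   (q1,.)→(q0,.,-1)
state=q0 head=1 tape=...0[1]..   (q0,1)→(q1,1,-1)
state=q1 head=0 tape=...[0]1..   (q1,0)→(q2,0,+1)
state=q2 head=1 tape=...0[1]..   (q2,1)→(q4,1,+1)
state=q4 head=2 tape=...01[.].   (q4,.)→(q3,0,-1)
state=q3 head=1 tape=...0[1]0.   (q3,1)→(q0,.,+1)
state=q0 head=2 tape=...0.[0].   (q0,0)→(q1,1,+1)
state=q1 head=3 tape=...0.1[.]   (q1,.)→(q0,.,-1)
state=q0 head=2 tape=...0.[1].   (q0,1)→(q1,1,-1)
state=q1 head=1 tape=...0[.]1.   (q1,.)→(q0,.,-1)
state=q0 head=0 tape=...[0].1.   (q0,0)→(q1,1,+1)
state=q1 head=1 tape=...1[.]1.   (q1,.)→(q0,.,-1)
state=q0 head=0 tape=...[1].1.   (q0,1)→(q1,1,-1)
state=q1 head=-1 tape=..[.]1.1.   (q1,.)→(q0,.,-1)
state=q0 head=-2 tape=.[.].1.1.   (q0,.)→(qH,0,-1)
state=qH head=-3 tape=[.]0.1.1.
The non-blank tape span at halt is 0.1.1.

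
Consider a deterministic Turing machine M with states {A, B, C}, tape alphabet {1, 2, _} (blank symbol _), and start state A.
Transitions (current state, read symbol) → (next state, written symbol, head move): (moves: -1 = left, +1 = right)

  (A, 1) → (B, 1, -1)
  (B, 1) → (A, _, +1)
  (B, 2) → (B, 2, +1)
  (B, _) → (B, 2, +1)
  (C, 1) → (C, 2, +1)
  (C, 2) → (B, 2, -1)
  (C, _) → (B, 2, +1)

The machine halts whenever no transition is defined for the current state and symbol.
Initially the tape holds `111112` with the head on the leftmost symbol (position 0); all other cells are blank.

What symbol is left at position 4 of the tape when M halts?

state=A head=0 tape=_[1]11112   (A,1)→(B,1,-1)
state=B head=-1 tape=[_]111112   (B,_)→(B,2,+1)
state=B head=0 tape=2[1]11112   (B,1)→(A,_,+1)
state=A head=1 tape=2_[1]1112   (A,1)→(B,1,-1)
state=B head=0 tape=2[_]11112   (B,_)→(B,2,+1)
state=B head=1 tape=22[1]1112   (B,1)→(A,_,+1)
state=A head=2 tape=22_[1]112   (A,1)→(B,1,-1)
state=B head=1 tape=22[_]1112   (B,_)→(B,2,+1)
state=B head=2 tape=222[1]112   (B,1)→(A,_,+1)
state=A head=3 tape=222_[1]12   (A,1)→(B,1,-1)
state=B head=2 tape=222[_]112   (B,_)→(B,2,+1)
state=B head=3 tape=2222[1]12   (B,1)→(A,_,+1)
state=A head=4 tape=2222_[1]2   (A,1)→(B,1,-1)
state=B head=3 tape=2222[_]12   (B,_)→(B,2,+1)
state=B head=4 tape=22222[1]2   (B,1)→(A,_,+1)
state=A head=5 tape=22222_[2]
Cell 4 holds _ when M halts.

_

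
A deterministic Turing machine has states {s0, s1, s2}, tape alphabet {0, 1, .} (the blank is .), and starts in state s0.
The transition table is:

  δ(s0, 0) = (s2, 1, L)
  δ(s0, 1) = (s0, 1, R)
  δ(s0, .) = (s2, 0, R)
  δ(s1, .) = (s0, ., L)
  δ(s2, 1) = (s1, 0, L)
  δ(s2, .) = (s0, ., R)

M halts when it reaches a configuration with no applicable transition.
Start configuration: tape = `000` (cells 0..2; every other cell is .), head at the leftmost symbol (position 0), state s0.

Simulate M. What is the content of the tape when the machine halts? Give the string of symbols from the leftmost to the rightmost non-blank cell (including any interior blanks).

s0 | ..[0]00   read 0 → write 1, move L, go to s2
s2 | .[.]100   read . → write ., move R, go to s0
s0 | ..[1]00   read 1 → write 1, move R, go to s0
s0 | ..1[0]0   read 0 → write 1, move L, go to s2
s2 | ..[1]10   read 1 → write 0, move L, go to s1
s1 | .[.]010   read . → write ., move L, go to s0
s0 | [.].010   read . → write 0, move R, go to s2
s2 | 0[.]010   read . → write ., move R, go to s0
s0 | 0.[0]10   read 0 → write 1, move L, go to s2
s2 | 0[.]110   read . → write ., move R, go to s0
s0 | 0.[1]10   read 1 → write 1, move R, go to s0
s0 | 0.1[1]0   read 1 → write 1, move R, go to s0
s0 | 0.11[0]   read 0 → write 1, move L, go to s2
s2 | 0.1[1]1   read 1 → write 0, move L, go to s1
s1 | 0.[1]01
The non-blank tape span at halt is 0.101.

0.101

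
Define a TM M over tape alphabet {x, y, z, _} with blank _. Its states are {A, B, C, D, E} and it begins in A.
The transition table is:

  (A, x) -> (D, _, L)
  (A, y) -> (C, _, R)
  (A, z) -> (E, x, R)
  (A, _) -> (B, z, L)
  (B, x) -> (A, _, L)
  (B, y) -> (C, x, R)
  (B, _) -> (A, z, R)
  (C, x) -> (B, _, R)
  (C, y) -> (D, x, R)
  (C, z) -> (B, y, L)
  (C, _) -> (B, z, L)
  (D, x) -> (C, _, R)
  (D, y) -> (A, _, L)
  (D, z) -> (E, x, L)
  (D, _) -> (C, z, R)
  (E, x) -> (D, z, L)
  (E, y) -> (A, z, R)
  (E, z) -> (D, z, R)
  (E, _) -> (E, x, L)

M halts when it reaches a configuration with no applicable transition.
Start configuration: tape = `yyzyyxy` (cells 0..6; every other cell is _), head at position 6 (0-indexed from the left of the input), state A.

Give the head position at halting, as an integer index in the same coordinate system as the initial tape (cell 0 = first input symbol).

9

state=A head=6 tape=yyzyyx[y]____   (A,y)→(C,_,R)
state=C head=7 tape=yyzyyx_[_]___   (C,_)→(B,z,L)
state=B head=6 tape=yyzyyx[_]z___   (B,_)→(A,z,R)
state=A head=7 tape=yyzyyxz[z]___   (A,z)→(E,x,R)
state=E head=8 tape=yyzyyxzx[_]__   (E,_)→(E,x,L)
state=E head=7 tape=yyzyyxz[x]x__   (E,x)→(D,z,L)
state=D head=6 tape=yyzyyx[z]zx__   (D,z)→(E,x,L)
state=E head=5 tape=yyzyy[x]xzx__   (E,x)→(D,z,L)
state=D head=4 tape=yyzy[y]zxzx__   (D,y)→(A,_,L)
state=A head=3 tape=yyz[y]_zxzx__   (A,y)→(C,_,R)
state=C head=4 tape=yyz_[_]zxzx__   (C,_)→(B,z,L)
state=B head=3 tape=yyz[_]zzxzx__   (B,_)→(A,z,R)
state=A head=4 tape=yyzz[z]zxzx__   (A,z)→(E,x,R)
state=E head=5 tape=yyzzx[z]xzx__   (E,z)→(D,z,R)
state=D head=6 tape=yyzzxz[x]zx__   (D,x)→(C,_,R)
state=C head=7 tape=yyzzxz_[z]x__   (C,z)→(B,y,L)
state=B head=6 tape=yyzzxz[_]yx__   (B,_)→(A,z,R)
state=A head=7 tape=yyzzxzz[y]x__   (A,y)→(C,_,R)
state=C head=8 tape=yyzzxzz_[x]__   (C,x)→(B,_,R)
state=B head=9 tape=yyzzxzz__[_]_   (B,_)→(A,z,R)
state=A head=10 tape=yyzzxzz__z[_]   (A,_)→(B,z,L)
state=B head=9 tape=yyzzxzz__[z]z
At halt the head is at cell 9.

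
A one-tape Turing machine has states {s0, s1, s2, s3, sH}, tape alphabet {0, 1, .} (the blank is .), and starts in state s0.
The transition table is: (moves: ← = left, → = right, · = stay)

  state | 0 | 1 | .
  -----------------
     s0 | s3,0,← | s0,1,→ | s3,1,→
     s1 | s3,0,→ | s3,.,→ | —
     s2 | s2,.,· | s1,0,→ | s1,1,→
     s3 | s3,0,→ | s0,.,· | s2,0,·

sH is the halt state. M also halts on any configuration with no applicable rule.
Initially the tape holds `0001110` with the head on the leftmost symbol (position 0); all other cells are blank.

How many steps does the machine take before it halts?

17

state=s0 head=0 tape=.[0]001110..   (s0,0)→(s3,0,←)
state=s3 head=-1 tape=[.]0001110..   (s3,.)→(s2,0,·)
state=s2 head=-1 tape=[0]0001110..   (s2,0)→(s2,.,·)
state=s2 head=-1 tape=[.]0001110..   (s2,.)→(s1,1,→)
state=s1 head=0 tape=1[0]001110..   (s1,0)→(s3,0,→)
state=s3 head=1 tape=10[0]01110..   (s3,0)→(s3,0,→)
state=s3 head=2 tape=100[0]1110..   (s3,0)→(s3,0,→)
state=s3 head=3 tape=1000[1]110..   (s3,1)→(s0,.,·)
state=s0 head=3 tape=1000[.]110..   (s0,.)→(s3,1,→)
state=s3 head=4 tape=10001[1]10..   (s3,1)→(s0,.,·)
state=s0 head=4 tape=10001[.]10..   (s0,.)→(s3,1,→)
state=s3 head=5 tape=100011[1]0..   (s3,1)→(s0,.,·)
state=s0 head=5 tape=100011[.]0..   (s0,.)→(s3,1,→)
state=s3 head=6 tape=1000111[0]..   (s3,0)→(s3,0,→)
state=s3 head=7 tape=10001110[.].   (s3,.)→(s2,0,·)
state=s2 head=7 tape=10001110[0].   (s2,0)→(s2,.,·)
state=s2 head=7 tape=10001110[.].   (s2,.)→(s1,1,→)
state=s1 head=8 tape=100011101[.]
M halts after 17 transitions.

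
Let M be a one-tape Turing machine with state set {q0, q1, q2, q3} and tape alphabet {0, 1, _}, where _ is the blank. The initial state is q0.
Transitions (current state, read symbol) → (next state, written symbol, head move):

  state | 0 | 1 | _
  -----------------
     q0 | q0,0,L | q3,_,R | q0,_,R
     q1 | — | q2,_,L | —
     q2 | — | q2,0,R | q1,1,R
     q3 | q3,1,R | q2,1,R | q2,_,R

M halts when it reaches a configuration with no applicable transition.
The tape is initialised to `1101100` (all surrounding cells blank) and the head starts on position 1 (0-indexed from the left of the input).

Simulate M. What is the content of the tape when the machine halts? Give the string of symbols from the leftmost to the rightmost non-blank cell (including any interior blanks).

1_11000

q0 | 1[1]01100   read 1 → write _, move R, go to q3
q3 | 1_[0]1100   read 0 → write 1, move R, go to q3
q3 | 1_1[1]100   read 1 → write 1, move R, go to q2
q2 | 1_11[1]00   read 1 → write 0, move R, go to q2
q2 | 1_110[0]0
The non-blank tape span at halt is 1_11000.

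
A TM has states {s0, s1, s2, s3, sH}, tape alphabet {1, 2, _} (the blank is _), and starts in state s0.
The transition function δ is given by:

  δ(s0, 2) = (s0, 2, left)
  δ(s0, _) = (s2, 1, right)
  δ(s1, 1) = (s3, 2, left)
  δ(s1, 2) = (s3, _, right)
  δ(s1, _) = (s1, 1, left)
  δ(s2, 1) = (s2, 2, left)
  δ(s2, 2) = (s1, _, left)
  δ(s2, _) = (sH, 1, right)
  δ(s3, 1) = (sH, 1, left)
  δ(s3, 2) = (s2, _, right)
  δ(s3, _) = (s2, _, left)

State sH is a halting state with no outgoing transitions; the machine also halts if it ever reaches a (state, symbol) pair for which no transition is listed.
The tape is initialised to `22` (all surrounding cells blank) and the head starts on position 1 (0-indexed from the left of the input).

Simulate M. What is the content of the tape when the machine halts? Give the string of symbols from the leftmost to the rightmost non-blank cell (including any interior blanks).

s0 | ___2[2]   read 2 → write 2, move left, go to s0
s0 | ___[2]2   read 2 → write 2, move left, go to s0
s0 | __[_]22   read _ → write 1, move right, go to s2
s2 | __1[2]2   read 2 → write _, move left, go to s1
s1 | __[1]_2   read 1 → write 2, move left, go to s3
s3 | _[_]2_2   read _ → write _, move left, go to s2
s2 | [_]_2_2   read _ → write 1, move right, go to sH
sH | 1[_]2_2
The non-blank tape span at halt is 1_2_2.

1_2_2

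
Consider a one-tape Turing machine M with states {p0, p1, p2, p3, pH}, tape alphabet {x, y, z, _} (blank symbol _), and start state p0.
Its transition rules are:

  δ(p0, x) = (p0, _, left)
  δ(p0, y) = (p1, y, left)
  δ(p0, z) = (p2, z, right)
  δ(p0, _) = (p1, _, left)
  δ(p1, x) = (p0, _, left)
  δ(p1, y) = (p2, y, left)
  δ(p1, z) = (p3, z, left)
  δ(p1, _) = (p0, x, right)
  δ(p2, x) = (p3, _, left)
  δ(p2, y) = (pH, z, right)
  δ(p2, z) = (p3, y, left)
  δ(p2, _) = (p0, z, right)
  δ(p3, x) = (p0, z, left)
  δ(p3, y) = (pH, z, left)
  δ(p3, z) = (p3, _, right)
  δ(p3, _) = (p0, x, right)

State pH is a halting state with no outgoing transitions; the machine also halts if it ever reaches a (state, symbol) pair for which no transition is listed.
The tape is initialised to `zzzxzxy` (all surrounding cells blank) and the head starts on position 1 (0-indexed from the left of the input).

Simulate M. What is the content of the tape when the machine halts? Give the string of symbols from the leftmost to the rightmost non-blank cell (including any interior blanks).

z_zxzxy

state=p0 head=1 tape=z[z]zxzxy   (p0,z)→(p2,z,right)
state=p2 head=2 tape=zz[z]xzxy   (p2,z)→(p3,y,left)
state=p3 head=1 tape=z[z]yxzxy   (p3,z)→(p3,_,right)
state=p3 head=2 tape=z_[y]xzxy   (p3,y)→(pH,z,left)
state=pH head=1 tape=z[_]zxzxy
The non-blank tape span at halt is z_zxzxy.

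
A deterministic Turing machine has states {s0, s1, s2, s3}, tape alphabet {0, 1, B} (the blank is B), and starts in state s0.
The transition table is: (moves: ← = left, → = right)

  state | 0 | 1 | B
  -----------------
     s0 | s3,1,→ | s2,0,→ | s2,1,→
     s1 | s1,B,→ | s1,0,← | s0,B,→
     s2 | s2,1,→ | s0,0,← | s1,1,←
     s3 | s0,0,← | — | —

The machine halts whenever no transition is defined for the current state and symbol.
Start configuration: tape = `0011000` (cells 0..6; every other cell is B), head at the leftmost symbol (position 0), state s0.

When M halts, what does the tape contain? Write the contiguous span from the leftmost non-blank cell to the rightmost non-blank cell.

state=s0 head=0 tape=[0]011000BB   (s0,0)→(s3,1,→)
state=s3 head=1 tape=1[0]11000BB   (s3,0)→(s0,0,←)
state=s0 head=0 tape=[1]011000BB   (s0,1)→(s2,0,→)
state=s2 head=1 tape=0[0]11000BB   (s2,0)→(s2,1,→)
state=s2 head=2 tape=01[1]1000BB   (s2,1)→(s0,0,←)
state=s0 head=1 tape=0[1]01000BB   (s0,1)→(s2,0,→)
state=s2 head=2 tape=00[0]1000BB   (s2,0)→(s2,1,→)
state=s2 head=3 tape=001[1]000BB   (s2,1)→(s0,0,←)
state=s0 head=2 tape=00[1]0000BB   (s0,1)→(s2,0,→)
state=s2 head=3 tape=000[0]000BB   (s2,0)→(s2,1,→)
state=s2 head=4 tape=0001[0]00BB   (s2,0)→(s2,1,→)
state=s2 head=5 tape=00011[0]0BB   (s2,0)→(s2,1,→)
state=s2 head=6 tape=000111[0]BB   (s2,0)→(s2,1,→)
state=s2 head=7 tape=0001111[B]B   (s2,B)→(s1,1,←)
state=s1 head=6 tape=000111[1]1B   (s1,1)→(s1,0,←)
state=s1 head=5 tape=00011[1]01B   (s1,1)→(s1,0,←)
state=s1 head=4 tape=0001[1]001B   (s1,1)→(s1,0,←)
state=s1 head=3 tape=000[1]0001B   (s1,1)→(s1,0,←)
state=s1 head=2 tape=00[0]00001B   (s1,0)→(s1,B,→)
state=s1 head=3 tape=00B[0]0001B   (s1,0)→(s1,B,→)
state=s1 head=4 tape=00BB[0]001B   (s1,0)→(s1,B,→)
state=s1 head=5 tape=00BBB[0]01B   (s1,0)→(s1,B,→)
state=s1 head=6 tape=00BBBB[0]1B   (s1,0)→(s1,B,→)
state=s1 head=7 tape=00BBBBB[1]B   (s1,1)→(s1,0,←)
state=s1 head=6 tape=00BBBB[B]0B   (s1,B)→(s0,B,→)
state=s0 head=7 tape=00BBBBB[0]B   (s0,0)→(s3,1,→)
state=s3 head=8 tape=00BBBBB1[B]
The non-blank tape span at halt is 00BBBBB1.

00BBBBB1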